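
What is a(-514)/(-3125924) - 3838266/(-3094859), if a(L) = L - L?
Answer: 3838266/3094859 ≈ 1.2402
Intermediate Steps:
a(L) = 0
a(-514)/(-3125924) - 3838266/(-3094859) = 0/(-3125924) - 3838266/(-3094859) = 0*(-1/3125924) - 3838266*(-1/3094859) = 0 + 3838266/3094859 = 3838266/3094859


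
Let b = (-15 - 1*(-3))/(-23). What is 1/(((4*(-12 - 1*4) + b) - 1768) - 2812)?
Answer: -23/106800 ≈ -0.00021536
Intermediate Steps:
b = 12/23 (b = (-15 + 3)*(-1/23) = -12*(-1/23) = 12/23 ≈ 0.52174)
1/(((4*(-12 - 1*4) + b) - 1768) - 2812) = 1/(((4*(-12 - 1*4) + 12/23) - 1768) - 2812) = 1/(((4*(-12 - 4) + 12/23) - 1768) - 2812) = 1/(((4*(-16) + 12/23) - 1768) - 2812) = 1/(((-64 + 12/23) - 1768) - 2812) = 1/((-1460/23 - 1768) - 2812) = 1/(-42124/23 - 2812) = 1/(-106800/23) = -23/106800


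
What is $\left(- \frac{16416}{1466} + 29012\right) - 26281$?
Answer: $\frac{1993615}{733} \approx 2719.8$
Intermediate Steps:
$\left(- \frac{16416}{1466} + 29012\right) - 26281 = \left(\left(-16416\right) \frac{1}{1466} + 29012\right) - 26281 = \left(- \frac{8208}{733} + 29012\right) - 26281 = \frac{21257588}{733} - 26281 = \frac{1993615}{733}$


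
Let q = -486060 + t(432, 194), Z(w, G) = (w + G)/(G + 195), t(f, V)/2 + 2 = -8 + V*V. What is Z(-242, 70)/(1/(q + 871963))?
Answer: -15863732/53 ≈ -2.9932e+5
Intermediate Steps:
t(f, V) = -20 + 2*V² (t(f, V) = -4 + 2*(-8 + V*V) = -4 + 2*(-8 + V²) = -4 + (-16 + 2*V²) = -20 + 2*V²)
Z(w, G) = (G + w)/(195 + G)
q = -410808 (q = -486060 + (-20 + 2*194²) = -486060 + (-20 + 2*37636) = -486060 + (-20 + 75272) = -486060 + 75252 = -410808)
Z(-242, 70)/(1/(q + 871963)) = ((70 - 242)/(195 + 70))/(1/(-410808 + 871963)) = (-172/265)/(1/461155) = ((1/265)*(-172))/(1/461155) = -172/265*461155 = -15863732/53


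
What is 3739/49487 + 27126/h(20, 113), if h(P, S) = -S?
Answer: -1341961855/5592031 ≈ -239.98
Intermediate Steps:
3739/49487 + 27126/h(20, 113) = 3739/49487 + 27126/((-1*113)) = 3739*(1/49487) + 27126/(-113) = 3739/49487 + 27126*(-1/113) = 3739/49487 - 27126/113 = -1341961855/5592031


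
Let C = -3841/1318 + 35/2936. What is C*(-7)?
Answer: 39308661/1934824 ≈ 20.316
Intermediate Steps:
C = -5615523/1934824 (C = -3841*1/1318 + 35*(1/2936) = -3841/1318 + 35/2936 = -5615523/1934824 ≈ -2.9023)
C*(-7) = -5615523/1934824*(-7) = 39308661/1934824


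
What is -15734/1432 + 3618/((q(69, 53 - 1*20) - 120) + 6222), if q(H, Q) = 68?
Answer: -22974451/2208860 ≈ -10.401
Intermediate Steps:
-15734/1432 + 3618/((q(69, 53 - 1*20) - 120) + 6222) = -15734/1432 + 3618/((68 - 120) + 6222) = -15734*1/1432 + 3618/(-52 + 6222) = -7867/716 + 3618/6170 = -7867/716 + 3618*(1/6170) = -7867/716 + 1809/3085 = -22974451/2208860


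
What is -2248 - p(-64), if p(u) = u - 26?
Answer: -2158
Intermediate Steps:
p(u) = -26 + u
-2248 - p(-64) = -2248 - (-26 - 64) = -2248 - 1*(-90) = -2248 + 90 = -2158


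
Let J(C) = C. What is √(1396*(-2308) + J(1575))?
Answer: I*√3220393 ≈ 1794.5*I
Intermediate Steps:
√(1396*(-2308) + J(1575)) = √(1396*(-2308) + 1575) = √(-3221968 + 1575) = √(-3220393) = I*√3220393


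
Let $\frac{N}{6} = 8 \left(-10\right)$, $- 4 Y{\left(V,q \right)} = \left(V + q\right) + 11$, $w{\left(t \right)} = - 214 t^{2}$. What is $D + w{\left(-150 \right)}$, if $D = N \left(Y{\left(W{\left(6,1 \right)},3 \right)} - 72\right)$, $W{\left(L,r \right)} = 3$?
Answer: $-4778400$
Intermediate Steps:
$Y{\left(V,q \right)} = - \frac{11}{4} - \frac{V}{4} - \frac{q}{4}$ ($Y{\left(V,q \right)} = - \frac{\left(V + q\right) + 11}{4} = - \frac{11 + V + q}{4} = - \frac{11}{4} - \frac{V}{4} - \frac{q}{4}$)
$N = -480$ ($N = 6 \cdot 8 \left(-10\right) = 6 \left(-80\right) = -480$)
$D = 36600$ ($D = - 480 \left(\left(- \frac{11}{4} - \frac{3}{4} - \frac{3}{4}\right) - 72\right) = - 480 \left(- \frac{17}{4} - 72\right) = \left(-480\right) \left(- \frac{305}{4}\right) = 36600$)
$D + w{\left(-150 \right)} = 36600 - 214 \left(-150\right)^{2} = 36600 - 4815000 = -4778400$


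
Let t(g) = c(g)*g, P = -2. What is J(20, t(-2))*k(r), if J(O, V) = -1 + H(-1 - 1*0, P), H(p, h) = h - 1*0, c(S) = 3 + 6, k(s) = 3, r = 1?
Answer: -9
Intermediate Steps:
c(S) = 9
H(p, h) = h (H(p, h) = h + 0 = h)
t(g) = 9*g
J(O, V) = -3 (J(O, V) = -1 - 2 = -3)
J(20, t(-2))*k(r) = -3*3 = -9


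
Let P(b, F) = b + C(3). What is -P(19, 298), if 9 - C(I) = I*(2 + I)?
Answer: -13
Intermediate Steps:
C(I) = 9 - I*(2 + I)
P(b, F) = -6 + b (P(b, F) = b + (9 - 1*3² - 2*3) = b + (9 - 1*9 - 6) = b + (9 - 9 - 6) = b - 6 = -6 + b)
-P(19, 298) = -(-6 + 19) = -1*13 = -13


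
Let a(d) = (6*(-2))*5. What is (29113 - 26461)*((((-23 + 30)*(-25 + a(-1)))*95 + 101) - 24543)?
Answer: -214724484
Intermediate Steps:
a(d) = -60 (a(d) = -12*5 = -60)
(29113 - 26461)*((((-23 + 30)*(-25 + a(-1)))*95 + 101) - 24543) = (29113 - 26461)*((((-23 + 30)*(-25 - 60))*95 + 101) - 24543) = 2652*(((7*(-85))*95 + 101) - 24543) = 2652*((-595*95 + 101) - 24543) = 2652*((-56525 + 101) - 24543) = 2652*(-56424 - 24543) = 2652*(-80967) = -214724484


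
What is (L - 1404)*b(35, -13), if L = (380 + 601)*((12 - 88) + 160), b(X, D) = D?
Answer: -1053000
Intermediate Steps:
L = 82404 (L = 981*(-76 + 160) = 981*84 = 82404)
(L - 1404)*b(35, -13) = (82404 - 1404)*(-13) = 81000*(-13) = -1053000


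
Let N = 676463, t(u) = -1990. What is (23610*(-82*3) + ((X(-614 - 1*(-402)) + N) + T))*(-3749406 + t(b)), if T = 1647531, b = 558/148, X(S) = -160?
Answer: 13070711479496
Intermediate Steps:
b = 279/74 (b = 558*(1/148) = 279/74 ≈ 3.7703)
(23610*(-82*3) + ((X(-614 - 1*(-402)) + N) + T))*(-3749406 + t(b)) = (23610*(-82*3) + ((-160 + 676463) + 1647531))*(-3749406 - 1990) = (23610*(-246) + (676303 + 1647531))*(-3751396) = (-5808060 + 2323834)*(-3751396) = -3484226*(-3751396) = 13070711479496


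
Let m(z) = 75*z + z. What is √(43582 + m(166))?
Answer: √56198 ≈ 237.06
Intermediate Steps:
m(z) = 76*z
√(43582 + m(166)) = √(43582 + 76*166) = √(43582 + 12616) = √56198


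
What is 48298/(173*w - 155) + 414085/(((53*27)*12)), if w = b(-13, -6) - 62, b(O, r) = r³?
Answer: 709252367/30686364 ≈ 23.113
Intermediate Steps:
w = -278 (w = (-6)³ - 62 = -216 - 62 = -278)
48298/(173*w - 155) + 414085/(((53*27)*12)) = 48298/(173*(-278) - 155) + 414085/(((53*27)*12)) = 48298/(-48094 - 155) + 414085/((1431*12)) = 48298/(-48249) + 414085/17172 = 48298*(-1/48249) + 414085*(1/17172) = -48298/48249 + 414085/17172 = 709252367/30686364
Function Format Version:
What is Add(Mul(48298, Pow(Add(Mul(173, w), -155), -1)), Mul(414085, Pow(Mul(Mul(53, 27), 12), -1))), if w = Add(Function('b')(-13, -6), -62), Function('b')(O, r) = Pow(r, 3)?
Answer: Rational(709252367, 30686364) ≈ 23.113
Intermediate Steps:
w = -278 (w = Add(Pow(-6, 3), -62) = Add(-216, -62) = -278)
Add(Mul(48298, Pow(Add(Mul(173, w), -155), -1)), Mul(414085, Pow(Mul(Mul(53, 27), 12), -1))) = Add(Mul(48298, Pow(Add(Mul(173, -278), -155), -1)), Mul(414085, Pow(Mul(Mul(53, 27), 12), -1))) = Add(Mul(48298, Pow(Add(-48094, -155), -1)), Mul(414085, Pow(Mul(1431, 12), -1))) = Add(Mul(48298, Pow(-48249, -1)), Mul(414085, Pow(17172, -1))) = Add(Mul(48298, Rational(-1, 48249)), Mul(414085, Rational(1, 17172))) = Add(Rational(-48298, 48249), Rational(414085, 17172)) = Rational(709252367, 30686364)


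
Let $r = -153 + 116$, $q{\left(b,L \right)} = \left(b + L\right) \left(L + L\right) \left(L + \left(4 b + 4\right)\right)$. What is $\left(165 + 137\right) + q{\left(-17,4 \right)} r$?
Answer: $-230578$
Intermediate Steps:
$q{\left(b,L \right)} = 2 L \left(L + b\right) \left(4 + L + 4 b\right)$ ($q{\left(b,L \right)} = \left(L + b\right) 2 L \left(L + \left(4 + 4 b\right)\right) = 2 L \left(L + b\right) \left(4 + L + 4 b\right)$)
$r = -37$
$\left(165 + 137\right) + q{\left(-17,4 \right)} r = \left(165 + 137\right) + 2 \cdot 4 \left(4^{2} + 4 \cdot 4 + 4 \left(-17\right) + 4 \left(-17\right)^{2} + 5 \cdot 4 \left(-17\right)\right) \left(-37\right) = 302 + 2 \cdot 4 \left(16 + 16 - 68 + 4 \cdot 289 - 340\right) \left(-37\right) = 302 + 2 \cdot 4 \left(16 + 16 - 68 + 1156 - 340\right) \left(-37\right) = 302 + 2 \cdot 4 \cdot 780 \left(-37\right) = 302 + 6240 \left(-37\right) = 302 - 230880 = -230578$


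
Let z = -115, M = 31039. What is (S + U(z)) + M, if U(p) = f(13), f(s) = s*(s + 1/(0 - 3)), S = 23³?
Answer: 130112/3 ≈ 43371.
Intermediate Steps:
S = 12167
f(s) = s*(-⅓ + s) (f(s) = s*(s + 1/(-3)) = s*(s - ⅓) = s*(-⅓ + s))
U(p) = 494/3 (U(p) = 13*(-⅓ + 13) = 13*(38/3) = 494/3)
(S + U(z)) + M = (12167 + 494/3) + 31039 = 36995/3 + 31039 = 130112/3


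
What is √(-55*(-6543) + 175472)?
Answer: √535337 ≈ 731.67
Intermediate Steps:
√(-55*(-6543) + 175472) = √(359865 + 175472) = √535337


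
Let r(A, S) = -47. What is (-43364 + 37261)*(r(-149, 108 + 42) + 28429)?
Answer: -173215346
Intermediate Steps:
(-43364 + 37261)*(r(-149, 108 + 42) + 28429) = (-43364 + 37261)*(-47 + 28429) = -6103*28382 = -173215346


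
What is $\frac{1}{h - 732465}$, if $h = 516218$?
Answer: $- \frac{1}{216247} \approx -4.6243 \cdot 10^{-6}$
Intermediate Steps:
$\frac{1}{h - 732465} = \frac{1}{516218 - 732465} = \frac{1}{-216247} = - \frac{1}{216247}$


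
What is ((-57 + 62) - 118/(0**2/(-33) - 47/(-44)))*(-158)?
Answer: 783206/47 ≈ 16664.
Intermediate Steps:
((-57 + 62) - 118/(0**2/(-33) - 47/(-44)))*(-158) = (5 - 118/(0*(-1/33) - 47*(-1/44)))*(-158) = (5 - 118/(0 + 47/44))*(-158) = (5 - 118/47/44)*(-158) = (5 - 118*44/47)*(-158) = (5 - 5192/47)*(-158) = -4957/47*(-158) = 783206/47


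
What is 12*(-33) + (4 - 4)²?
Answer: -396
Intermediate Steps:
12*(-33) + (4 - 4)² = -396 + 0² = -396 + 0 = -396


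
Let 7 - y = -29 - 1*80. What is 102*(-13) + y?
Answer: -1210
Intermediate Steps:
y = 116 (y = 7 - (-29 - 1*80) = 7 - (-29 - 80) = 7 - 1*(-109) = 7 + 109 = 116)
102*(-13) + y = 102*(-13) + 116 = -1326 + 116 = -1210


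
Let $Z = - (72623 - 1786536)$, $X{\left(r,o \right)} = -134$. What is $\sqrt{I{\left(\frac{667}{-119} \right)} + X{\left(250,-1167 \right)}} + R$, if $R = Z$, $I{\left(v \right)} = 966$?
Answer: $1713913 + 8 \sqrt{13} \approx 1.7139 \cdot 10^{6}$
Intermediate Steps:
$Z = 1713913$ ($Z = \left(-1\right) \left(-1713913\right) = 1713913$)
$R = 1713913$
$\sqrt{I{\left(\frac{667}{-119} \right)} + X{\left(250,-1167 \right)}} + R = \sqrt{966 - 134} + 1713913 = \sqrt{832} + 1713913 = 8 \sqrt{13} + 1713913 = 1713913 + 8 \sqrt{13}$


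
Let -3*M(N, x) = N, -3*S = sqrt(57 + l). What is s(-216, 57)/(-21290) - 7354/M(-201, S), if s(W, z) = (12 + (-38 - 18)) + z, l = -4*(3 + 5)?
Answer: -156567531/1426430 ≈ -109.76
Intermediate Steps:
l = -32 (l = -4*8 = -32)
S = -5/3 (S = -sqrt(57 - 32)/3 = -sqrt(25)/3 = -1/3*5 = -5/3 ≈ -1.6667)
s(W, z) = -44 + z (s(W, z) = (12 - 56) + z = -44 + z)
M(N, x) = -N/3
s(-216, 57)/(-21290) - 7354/M(-201, S) = (-44 + 57)/(-21290) - 7354/((-1/3*(-201))) = 13*(-1/21290) - 7354/67 = -13/21290 - 7354*1/67 = -13/21290 - 7354/67 = -156567531/1426430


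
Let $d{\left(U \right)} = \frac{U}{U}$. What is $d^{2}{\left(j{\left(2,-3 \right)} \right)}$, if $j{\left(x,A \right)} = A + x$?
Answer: $1$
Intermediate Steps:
$d{\left(U \right)} = 1$
$d^{2}{\left(j{\left(2,-3 \right)} \right)} = 1^{2} = 1$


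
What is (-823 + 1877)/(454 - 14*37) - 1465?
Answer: -47407/32 ≈ -1481.5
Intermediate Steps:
(-823 + 1877)/(454 - 14*37) - 1465 = 1054/(454 - 518) - 1465 = 1054/(-64) - 1465 = 1054*(-1/64) - 1465 = -527/32 - 1465 = -47407/32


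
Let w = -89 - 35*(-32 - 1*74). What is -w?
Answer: -3621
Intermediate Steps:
w = 3621 (w = -89 - 35*(-32 - 74) = -89 - 35*(-106) = -89 + 3710 = 3621)
-w = -1*3621 = -3621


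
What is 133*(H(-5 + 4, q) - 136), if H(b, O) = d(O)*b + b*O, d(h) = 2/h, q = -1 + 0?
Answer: -17689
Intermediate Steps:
q = -1
H(b, O) = O*b + 2*b/O (H(b, O) = (2/O)*b + b*O = 2*b/O + O*b = O*b + 2*b/O)
133*(H(-5 + 4, q) - 136) = 133*((-5 + 4)*(2 + (-1)²)/(-1) - 136) = 133*(-1*(-1)*(2 + 1) - 136) = 133*(-1*(-1)*3 - 136) = 133*(3 - 136) = 133*(-133) = -17689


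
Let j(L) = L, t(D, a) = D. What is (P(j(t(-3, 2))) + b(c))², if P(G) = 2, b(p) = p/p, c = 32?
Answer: 9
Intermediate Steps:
b(p) = 1
(P(j(t(-3, 2))) + b(c))² = (2 + 1)² = 3² = 9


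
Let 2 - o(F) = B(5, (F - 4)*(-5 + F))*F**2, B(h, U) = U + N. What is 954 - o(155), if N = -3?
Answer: 544095127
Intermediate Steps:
B(h, U) = -3 + U (B(h, U) = U - 3 = -3 + U)
o(F) = 2 - F**2*(-3 + (-5 + F)*(-4 + F)) (o(F) = 2 - (-3 + (F - 4)*(-5 + F))*F**2 = 2 - (-3 + (-4 + F)*(-5 + F))*F**2 = 2 - (-3 + (-5 + F)*(-4 + F))*F**2 = 2 - F**2*(-3 + (-5 + F)*(-4 + F)))
954 - o(155) = 954 - (2 + 155**2*(-17 - 1*155**2 + 9*155)) = 954 - (2 + 24025*(-17 - 1*24025 + 1395)) = 954 - (2 + 24025*(-17 - 24025 + 1395)) = 954 - (2 + 24025*(-22647)) = 954 - (2 - 544094175) = 954 - 1*(-544094173) = 954 + 544094173 = 544095127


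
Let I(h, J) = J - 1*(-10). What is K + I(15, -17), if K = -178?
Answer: -185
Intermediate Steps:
I(h, J) = 10 + J (I(h, J) = J + 10 = 10 + J)
K + I(15, -17) = -178 + (10 - 17) = -178 - 7 = -185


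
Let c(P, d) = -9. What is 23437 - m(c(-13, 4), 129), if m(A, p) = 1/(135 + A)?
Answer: 2953061/126 ≈ 23437.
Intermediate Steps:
23437 - m(c(-13, 4), 129) = 23437 - 1/(135 - 9) = 23437 - 1/126 = 2953061/126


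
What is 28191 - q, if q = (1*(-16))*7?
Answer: 28303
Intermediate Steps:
q = -112 (q = -16*7 = -112)
28191 - q = 28191 - 1*(-112) = 28191 + 112 = 28303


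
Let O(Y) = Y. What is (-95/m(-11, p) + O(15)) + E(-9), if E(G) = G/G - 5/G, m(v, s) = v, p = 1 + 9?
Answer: 2494/99 ≈ 25.192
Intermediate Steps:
p = 10
E(G) = 1 - 5/G
(-95/m(-11, p) + O(15)) + E(-9) = (-95/(-11) + 15) + (-5 - 9)/(-9) = (-95*(-1/11) + 15) - 1/9*(-14) = (95/11 + 15) + 14/9 = 260/11 + 14/9 = 2494/99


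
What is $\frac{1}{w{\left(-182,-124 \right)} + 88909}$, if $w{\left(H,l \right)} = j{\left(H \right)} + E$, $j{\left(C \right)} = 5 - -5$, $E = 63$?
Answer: $\frac{1}{88982} \approx 1.1238 \cdot 10^{-5}$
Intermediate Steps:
$j{\left(C \right)} = 10$ ($j{\left(C \right)} = 5 + 5 = 10$)
$w{\left(H,l \right)} = 73$ ($w{\left(H,l \right)} = 10 + 63 = 73$)
$\frac{1}{w{\left(-182,-124 \right)} + 88909} = \frac{1}{73 + 88909} = \frac{1}{88982}$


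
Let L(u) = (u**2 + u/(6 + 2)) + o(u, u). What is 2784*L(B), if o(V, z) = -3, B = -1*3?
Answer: 15660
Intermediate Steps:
B = -3
L(u) = -3 + u**2 + u/8 (L(u) = (u**2 + u/(6 + 2)) - 3 = (u**2 + u/8) - 3 = -3 + u**2 + u/8)
2784*L(B) = 2784*(-3 + (-3)**2 + (1/8)*(-3)) = 2784*(-3 + 9 - 3/8) = 2784*(45/8) = 15660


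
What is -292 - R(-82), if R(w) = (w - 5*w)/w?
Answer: -288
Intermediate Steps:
R(w) = -4 (R(w) = (-4*w)/w = -4)
-292 - R(-82) = -292 - 1*(-4) = -292 + 4 = -288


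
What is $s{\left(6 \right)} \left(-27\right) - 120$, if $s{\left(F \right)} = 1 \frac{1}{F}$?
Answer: $- \frac{249}{2} \approx -124.5$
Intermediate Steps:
$s{\left(F \right)} = \frac{1}{F}$
$s{\left(6 \right)} \left(-27\right) - 120 = \frac{1}{6} \left(-27\right) - 120 = - \frac{9}{2} - 120 = - \frac{249}{2}$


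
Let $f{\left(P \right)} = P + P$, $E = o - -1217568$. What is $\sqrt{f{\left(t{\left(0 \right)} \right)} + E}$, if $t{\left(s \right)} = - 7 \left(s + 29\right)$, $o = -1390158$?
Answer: $2 i \sqrt{43249} \approx 415.93 i$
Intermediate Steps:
$t{\left(s \right)} = -203 - 7 s$ ($t{\left(s \right)} = - 7 \left(29 + s\right) = -203 - 7 s$)
$E = -172590$ ($E = -1390158 - -1217568 = -1390158 + 1217568 = -172590$)
$f{\left(P \right)} = 2 P$
$\sqrt{f{\left(t{\left(0 \right)} \right)} + E} = \sqrt{2 \left(-203 - 0\right) - 172590} = \sqrt{2 \left(-203 + 0\right) - 172590} = \sqrt{2 \left(-203\right) - 172590} = \sqrt{-406 - 172590} = \sqrt{-172996} = 2 i \sqrt{43249}$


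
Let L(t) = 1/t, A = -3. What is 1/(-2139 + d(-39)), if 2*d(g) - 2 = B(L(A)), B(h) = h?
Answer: -6/12829 ≈ -0.00046769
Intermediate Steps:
L(t) = 1/t
d(g) = ⅚ (d(g) = 1 + (½)/(-3) = 1 + (½)*(-⅓) = 1 - ⅙ = ⅚)
1/(-2139 + d(-39)) = 1/(-2139 + ⅚) = 1/(-12829/6) = -6/12829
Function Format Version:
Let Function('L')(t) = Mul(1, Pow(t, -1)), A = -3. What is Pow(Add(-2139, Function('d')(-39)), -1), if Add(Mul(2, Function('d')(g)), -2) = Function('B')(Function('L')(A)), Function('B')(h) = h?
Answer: Rational(-6, 12829) ≈ -0.00046769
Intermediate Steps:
Function('L')(t) = Pow(t, -1)
Function('d')(g) = Rational(5, 6) (Function('d')(g) = Add(1, Mul(Rational(1, 2), Pow(-3, -1))) = Add(1, Mul(Rational(1, 2), Rational(-1, 3))) = Add(1, Rational(-1, 6)) = Rational(5, 6))
Pow(Add(-2139, Function('d')(-39)), -1) = Pow(Add(-2139, Rational(5, 6)), -1) = Pow(Rational(-12829, 6), -1) = Rational(-6, 12829)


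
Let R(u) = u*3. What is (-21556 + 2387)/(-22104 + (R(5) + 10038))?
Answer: 19169/12051 ≈ 1.5907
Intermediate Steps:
R(u) = 3*u
(-21556 + 2387)/(-22104 + (R(5) + 10038)) = (-21556 + 2387)/(-22104 + (3*5 + 10038)) = -19169/(-22104 + (15 + 10038)) = -19169/(-22104 + 10053) = -19169/(-12051) = -19169*(-1/12051) = 19169/12051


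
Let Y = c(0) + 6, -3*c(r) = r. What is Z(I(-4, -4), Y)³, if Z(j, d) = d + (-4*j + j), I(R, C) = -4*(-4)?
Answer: -74088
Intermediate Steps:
I(R, C) = 16
c(r) = -r/3
Y = 6 (Y = -⅓*0 + 6 = 0 + 6 = 6)
Z(j, d) = d - 3*j
Z(I(-4, -4), Y)³ = (6 - 3*16)³ = (6 - 48)³ = (-42)³ = -74088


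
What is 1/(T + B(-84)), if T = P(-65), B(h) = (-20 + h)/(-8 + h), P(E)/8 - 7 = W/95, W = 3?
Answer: 2185/125382 ≈ 0.017427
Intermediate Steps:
P(E) = 5344/95 (P(E) = 56 + 8*(3/95) = 56 + 24/95 = 5344/95)
B(h) = (-20 + h)/(-8 + h)
T = 5344/95 ≈ 56.253
1/(T + B(-84)) = 1/(5344/95 + (-20 - 84)/(-8 - 84)) = 1/(5344/95 - 104/(-92)) = 1/(5344/95 - 1/92*(-104)) = 1/(5344/95 + 26/23) = 1/(125382/2185) = 2185/125382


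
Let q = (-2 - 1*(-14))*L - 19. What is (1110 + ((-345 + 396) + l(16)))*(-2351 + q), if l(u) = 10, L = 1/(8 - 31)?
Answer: -63845262/23 ≈ -2.7759e+6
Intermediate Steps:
L = -1/23 (L = 1/(-23) = -1/23 ≈ -0.043478)
q = -449/23 (q = (-2 - 1*(-14))*(-1/23) - 19 = (-2 + 14)*(-1/23) - 19 = 12*(-1/23) - 19 = -12/23 - 19 = -449/23 ≈ -19.522)
(1110 + ((-345 + 396) + l(16)))*(-2351 + q) = (1110 + ((-345 + 396) + 10))*(-2351 - 449/23) = (1110 + (51 + 10))*(-54522/23) = (1110 + 61)*(-54522/23) = 1171*(-54522/23) = -63845262/23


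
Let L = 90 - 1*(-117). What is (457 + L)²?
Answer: 440896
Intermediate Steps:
L = 207 (L = 90 + 117 = 207)
(457 + L)² = (457 + 207)² = 664² = 440896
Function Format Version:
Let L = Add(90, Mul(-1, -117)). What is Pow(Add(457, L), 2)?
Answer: 440896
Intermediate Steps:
L = 207 (L = Add(90, 117) = 207)
Pow(Add(457, L), 2) = Pow(Add(457, 207), 2) = Pow(664, 2) = 440896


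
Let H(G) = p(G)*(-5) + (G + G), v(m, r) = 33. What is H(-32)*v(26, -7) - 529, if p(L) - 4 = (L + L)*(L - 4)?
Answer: -383461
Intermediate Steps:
p(L) = 4 + 2*L*(-4 + L) (p(L) = 4 + (L + L)*(L - 4) = 4 + (2*L)*(-4 + L) = 4 + 2*L*(-4 + L))
H(G) = -20 - 10*G**2 + 42*G (H(G) = (4 - 8*G + 2*G**2)*(-5) + (G + G) = (-20 - 10*G**2 + 40*G) + 2*G = -20 - 10*G**2 + 42*G)
H(-32)*v(26, -7) - 529 = (-20 - 10*(-32)**2 + 42*(-32))*33 - 529 = (-20 - 10*1024 - 1344)*33 - 529 = (-20 - 10240 - 1344)*33 - 529 = -11604*33 - 529 = -382932 - 529 = -383461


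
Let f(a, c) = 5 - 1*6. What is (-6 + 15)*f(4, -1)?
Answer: -9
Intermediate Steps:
f(a, c) = -1 (f(a, c) = 5 - 6 = -1)
(-6 + 15)*f(4, -1) = (-6 + 15)*(-1) = 9*(-1) = -9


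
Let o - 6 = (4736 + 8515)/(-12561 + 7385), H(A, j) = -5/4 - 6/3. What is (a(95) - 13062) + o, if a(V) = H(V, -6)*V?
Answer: -69189197/5176 ≈ -13367.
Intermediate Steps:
H(A, j) = -13/4 (H(A, j) = -5*1/4 - 6*1/3 = -5/4 - 2 = -13/4)
a(V) = -13*V/4
o = 17805/5176 (o = 6 + (4736 + 8515)/(-12561 + 7385) = 6 + 13251/(-5176) = 6 + 13251*(-1/5176) = 6 - 13251/5176 = 17805/5176 ≈ 3.4399)
(a(95) - 13062) + o = (-13/4*95 - 13062) + 17805/5176 = (-1235/4 - 13062) + 17805/5176 = -53483/4 + 17805/5176 = -69189197/5176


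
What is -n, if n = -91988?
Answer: 91988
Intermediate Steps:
-n = -1*(-91988) = 91988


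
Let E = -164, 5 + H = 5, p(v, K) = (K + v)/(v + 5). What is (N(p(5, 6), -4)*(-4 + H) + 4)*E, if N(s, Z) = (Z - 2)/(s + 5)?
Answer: -79376/61 ≈ -1301.2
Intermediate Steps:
p(v, K) = (K + v)/(5 + v)
H = 0 (H = -5 + 5 = 0)
N(s, Z) = (-2 + Z)/(5 + s)
(N(p(5, 6), -4)*(-4 + H) + 4)*E = (((-2 - 4)/(5 + (6 + 5)/(5 + 5)))*(-4 + 0) + 4)*(-164) = ((-6/(5 + 11/10))*(-4) + 4)*(-164) = ((-6/(61/10))*(-4) + 4)*(-164) = (((10/61)*(-6))*(-4) + 4)*(-164) = (-60/61*(-4) + 4)*(-164) = (240/61 + 4)*(-164) = (484/61)*(-164) = -79376/61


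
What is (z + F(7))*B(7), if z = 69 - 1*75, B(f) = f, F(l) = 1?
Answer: -35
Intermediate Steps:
z = -6 (z = 69 - 75 = -6)
(z + F(7))*B(7) = (-6 + 1)*7 = -5*7 = -35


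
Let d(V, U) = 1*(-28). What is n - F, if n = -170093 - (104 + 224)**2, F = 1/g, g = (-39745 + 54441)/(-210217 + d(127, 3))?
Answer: -4080530947/14696 ≈ -2.7766e+5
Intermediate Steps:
d(V, U) = -28
g = -14696/210245 (g = (-39745 + 54441)/(-210217 - 28) = 14696/(-210245) = 14696*(-1/210245) = -14696/210245 ≈ -0.069899)
F = -210245/14696 (F = 1/(-14696/210245) = -210245/14696 ≈ -14.306)
n = -277677 (n = -170093 - 1*328**2 = -170093 - 1*107584 = -170093 - 107584 = -277677)
n - F = -277677 - 1*(-210245/14696) = -277677 + 210245/14696 = -4080530947/14696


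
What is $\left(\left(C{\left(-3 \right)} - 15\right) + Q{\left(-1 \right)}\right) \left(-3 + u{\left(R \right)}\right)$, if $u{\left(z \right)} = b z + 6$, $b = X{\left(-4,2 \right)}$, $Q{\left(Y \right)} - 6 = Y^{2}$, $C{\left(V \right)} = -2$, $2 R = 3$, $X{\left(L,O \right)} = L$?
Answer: $30$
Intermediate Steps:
$R = \frac{3}{2}$ ($R = \frac{1}{2} \cdot 3 = \frac{3}{2} \approx 1.5$)
$Q{\left(Y \right)} = 6 + Y^{2}$
$b = -4$
$u{\left(z \right)} = 6 - 4 z$ ($u{\left(z \right)} = - 4 z + 6 = 6 - 4 z$)
$\left(\left(C{\left(-3 \right)} - 15\right) + Q{\left(-1 \right)}\right) \left(-3 + u{\left(R \right)}\right) = \left(\left(-2 - 15\right) + \left(6 + \left(-1\right)^{2}\right)\right) \left(-3 + \left(6 - 6\right)\right) = \left(-17 + \left(6 + 1\right)\right) \left(-3 + \left(6 - 6\right)\right) = \left(-17 + 7\right) \left(-3 + 0\right) = \left(-10\right) \left(-3\right) = 30$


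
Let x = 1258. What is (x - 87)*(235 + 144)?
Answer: 443809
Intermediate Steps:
(x - 87)*(235 + 144) = (1258 - 87)*(235 + 144) = 1171*379 = 443809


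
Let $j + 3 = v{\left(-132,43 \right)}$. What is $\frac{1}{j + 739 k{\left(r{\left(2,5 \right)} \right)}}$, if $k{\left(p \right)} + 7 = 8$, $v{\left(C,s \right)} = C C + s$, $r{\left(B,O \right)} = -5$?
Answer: $\frac{1}{18203} \approx 5.4936 \cdot 10^{-5}$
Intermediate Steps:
$v{\left(C,s \right)} = s + C^{2}$ ($v{\left(C,s \right)} = C^{2} + s = s + C^{2}$)
$k{\left(p \right)} = 1$ ($k{\left(p \right)} = -7 + 8 = 1$)
$j = 17464$ ($j = -3 + \left(43 + \left(-132\right)^{2}\right) = -3 + \left(43 + 17424\right) = -3 + 17467 = 17464$)
$\frac{1}{j + 739 k{\left(r{\left(2,5 \right)} \right)}} = \frac{1}{17464 + 739 \cdot 1} = \frac{1}{17464 + 739} = \frac{1}{18203}$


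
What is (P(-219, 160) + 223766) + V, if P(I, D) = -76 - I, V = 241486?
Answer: 465395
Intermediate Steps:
(P(-219, 160) + 223766) + V = ((-76 - 1*(-219)) + 223766) + 241486 = ((-76 + 219) + 223766) + 241486 = (143 + 223766) + 241486 = 223909 + 241486 = 465395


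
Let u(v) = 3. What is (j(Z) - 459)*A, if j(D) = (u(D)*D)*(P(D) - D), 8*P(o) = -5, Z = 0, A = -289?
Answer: 132651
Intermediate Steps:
P(o) = -5/8 (P(o) = (⅛)*(-5) = -5/8)
j(D) = 3*D*(-5/8 - D) (j(D) = (3*D)*(-5/8 - D) = 3*D*(-5/8 - D))
(j(Z) - 459)*A = (-3/8*0*(5 + 8*0) - 459)*(-289) = (-3/8*0*(5 + 0) - 459)*(-289) = (-3/8*0*5 - 459)*(-289) = (0 - 459)*(-289) = -459*(-289) = 132651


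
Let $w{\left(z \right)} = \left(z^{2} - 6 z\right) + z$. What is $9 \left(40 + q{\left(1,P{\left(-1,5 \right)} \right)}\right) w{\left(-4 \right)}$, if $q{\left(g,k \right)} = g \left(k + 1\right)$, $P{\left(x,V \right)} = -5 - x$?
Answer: $11988$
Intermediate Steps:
$w{\left(z \right)} = z^{2} - 5 z$
$q{\left(g,k \right)} = g \left(1 + k\right)$
$9 \left(40 + q{\left(1,P{\left(-1,5 \right)} \right)}\right) w{\left(-4 \right)} = 9 \left(40 + 1 \left(1 - 4\right)\right) \left(- 4 \left(-5 - 4\right)\right) = 9 \left(40 + 1 \left(1 + \left(-5 + 1\right)\right)\right) \left(\left(-4\right) \left(-9\right)\right) = 9 \left(40 + 1 \left(1 - 4\right)\right) 36 = 9 \left(40 + 1 \left(-3\right)\right) 36 = 9 \left(40 - 3\right) 36 = 9 \cdot 37 \cdot 36 = 9 \cdot 1332 = 11988$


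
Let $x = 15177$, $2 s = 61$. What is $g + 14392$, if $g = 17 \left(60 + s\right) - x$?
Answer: $\frac{1507}{2} \approx 753.5$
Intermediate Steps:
$s = \frac{61}{2}$ ($s = \frac{1}{2} \cdot 61 = \frac{61}{2} \approx 30.5$)
$g = - \frac{27277}{2}$ ($g = 17 \left(60 + \frac{61}{2}\right) - 15177 = 17 \cdot \frac{181}{2} - 15177 = \frac{3077}{2} - 15177 = - \frac{27277}{2} \approx -13639.0$)
$g + 14392 = - \frac{27277}{2} + 14392 = \frac{1507}{2}$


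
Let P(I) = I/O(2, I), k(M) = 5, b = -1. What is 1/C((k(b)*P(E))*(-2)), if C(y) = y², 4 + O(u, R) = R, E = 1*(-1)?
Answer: ¼ ≈ 0.25000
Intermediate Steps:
E = -1
O(u, R) = -4 + R
P(I) = I/(-4 + I)
1/C((k(b)*P(E))*(-2)) = 1/(((5*(-1/(-4 - 1)))*(-2))²) = 1/(((5*(-1/(-5)))*(-2))²) = 1/(((5*(-1*(-⅕)))*(-2))²) = 1/(((5*(⅕))*(-2))²) = 1/((1*(-2))²) = 1/((-2)²) = 1/4 = ¼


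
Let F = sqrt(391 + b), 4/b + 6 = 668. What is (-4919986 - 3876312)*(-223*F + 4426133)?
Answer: -38933584855634 + 1961574454*sqrt(42839013)/331 ≈ -3.8895e+13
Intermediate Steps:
b = 2/331 (b = 4/(-6 + 668) = 4/662 = 4*(1/662) = 2/331 ≈ 0.0060423)
F = sqrt(42839013)/331 (F = sqrt(391 + 2/331) = sqrt(129423/331) = sqrt(42839013)/331 ≈ 19.774)
(-4919986 - 3876312)*(-223*F + 4426133) = (-4919986 - 3876312)*(-223*sqrt(42839013)/331 + 4426133) = -8796298*(-223*sqrt(42839013)/331 + 4426133) = -8796298*(4426133 - 223*sqrt(42839013)/331) = -38933584855634 + 1961574454*sqrt(42839013)/331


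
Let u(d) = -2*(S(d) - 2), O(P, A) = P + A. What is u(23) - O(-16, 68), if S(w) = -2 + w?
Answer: -90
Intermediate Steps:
O(P, A) = A + P
u(d) = 8 - 2*d (u(d) = -2*((-2 + d) - 2) = -2*(-4 + d) = 8 - 2*d)
u(23) - O(-16, 68) = (8 - 2*23) - (68 - 16) = (8 - 46) - 1*52 = -38 - 52 = -90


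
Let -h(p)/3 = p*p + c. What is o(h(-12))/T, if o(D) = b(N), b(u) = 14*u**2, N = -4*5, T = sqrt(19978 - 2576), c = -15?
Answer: 400*sqrt(17402)/1243 ≈ 42.451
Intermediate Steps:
T = sqrt(17402) ≈ 131.92
N = -20
h(p) = 45 - 3*p**2 (h(p) = -3*(p*p - 15) = -3*(p**2 - 15) = -3*(-15 + p**2) = 45 - 3*p**2)
o(D) = 5600 (o(D) = 14*(-20)**2 = 14*400 = 5600)
o(h(-12))/T = 5600/(sqrt(17402)) = 5600*(sqrt(17402)/17402) = 400*sqrt(17402)/1243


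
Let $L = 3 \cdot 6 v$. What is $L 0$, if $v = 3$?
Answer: $0$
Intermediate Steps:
$L = 54$ ($L = 3 \cdot 6 \cdot 3 = 18 \cdot 3 = 54$)
$L 0 = 54 \cdot 0 = 0$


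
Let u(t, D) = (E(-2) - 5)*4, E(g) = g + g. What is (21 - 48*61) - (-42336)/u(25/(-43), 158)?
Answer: -4083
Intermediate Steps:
E(g) = 2*g
u(t, D) = -36 (u(t, D) = (2*(-2) - 5)*4 = (-4 - 5)*4 = -9*4 = -36)
(21 - 48*61) - (-42336)/u(25/(-43), 158) = (21 - 48*61) - (-42336)/(-36) = (21 - 2928) - (-42336)*(-1)/36 = -2907 - 1*1176 = -2907 - 1176 = -4083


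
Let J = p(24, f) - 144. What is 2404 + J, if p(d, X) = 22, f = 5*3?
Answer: 2282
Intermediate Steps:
f = 15
J = -122 (J = 22 - 144 = -122)
2404 + J = 2404 - 122 = 2282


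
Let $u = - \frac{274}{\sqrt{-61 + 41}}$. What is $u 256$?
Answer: $\frac{35072 i \sqrt{5}}{5} \approx 15685.0 i$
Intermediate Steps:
$u = \frac{137 i \sqrt{5}}{5}$ ($u = - \frac{274}{\sqrt{-20}} = - \frac{274}{2 i \sqrt{5}} = - 274 \left(- \frac{i \sqrt{5}}{10}\right) = \frac{137 i \sqrt{5}}{5} \approx 61.268 i$)
$u 256 = \frac{137 i \sqrt{5}}{5} \cdot 256 = \frac{35072 i \sqrt{5}}{5}$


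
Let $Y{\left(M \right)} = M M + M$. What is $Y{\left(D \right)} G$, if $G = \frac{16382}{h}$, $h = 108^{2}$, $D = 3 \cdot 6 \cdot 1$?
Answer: $\frac{155629}{324} \approx 480.34$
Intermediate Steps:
$D = 18$ ($D = 18 \cdot 1 = 18$)
$Y{\left(M \right)} = M + M^{2}$ ($Y{\left(M \right)} = M^{2} + M = M + M^{2}$)
$h = 11664$
$G = \frac{8191}{5832}$ ($G = \frac{16382}{11664} = 16382 \cdot \frac{1}{11664} = \frac{8191}{5832} \approx 1.4045$)
$Y{\left(D \right)} G = 18 \left(1 + 18\right) \frac{8191}{5832} = 18 \cdot 19 \cdot \frac{8191}{5832} = 342 \cdot \frac{8191}{5832} = \frac{155629}{324}$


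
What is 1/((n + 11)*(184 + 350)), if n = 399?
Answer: 1/218940 ≈ 4.5675e-6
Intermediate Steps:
1/((n + 11)*(184 + 350)) = 1/((399 + 11)*(184 + 350)) = 1/(410*534) = 1/218940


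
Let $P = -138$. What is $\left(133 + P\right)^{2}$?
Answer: $25$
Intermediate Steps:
$\left(133 + P\right)^{2} = \left(133 - 138\right)^{2} = \left(-5\right)^{2} = 25$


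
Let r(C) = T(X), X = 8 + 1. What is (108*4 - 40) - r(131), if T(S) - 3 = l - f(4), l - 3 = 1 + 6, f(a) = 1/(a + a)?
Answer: 3033/8 ≈ 379.13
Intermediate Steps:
f(a) = 1/(2*a)
X = 9
l = 10 (l = 3 + (1 + 6) = 3 + 7 = 10)
T(S) = 103/8 (T(S) = 3 + (10 - 1/(2*4)) = 3 + (10 - 1*⅛) = 3 + (10 - ⅛) = 3 + 79/8 = 103/8)
r(C) = 103/8
(108*4 - 40) - r(131) = (108*4 - 40) - 1*103/8 = (432 - 40) - 103/8 = 392 - 103/8 = 3033/8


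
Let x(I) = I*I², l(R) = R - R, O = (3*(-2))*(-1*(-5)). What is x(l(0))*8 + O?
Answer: -30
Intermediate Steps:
O = -30 (O = -6*5 = -30)
l(R) = 0
x(I) = I³
x(l(0))*8 + O = 0³*8 - 30 = 0*8 - 30 = 0 - 30 = -30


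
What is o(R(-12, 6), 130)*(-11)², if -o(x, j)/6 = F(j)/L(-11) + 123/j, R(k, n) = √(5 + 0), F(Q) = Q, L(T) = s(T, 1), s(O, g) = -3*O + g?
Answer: -3826383/1105 ≈ -3462.8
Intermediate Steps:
s(O, g) = g - 3*O
L(T) = 1 - 3*T
R(k, n) = √5
o(x, j) = -738/j - 3*j/17 (o(x, j) = -6*(j/(1 - 3*(-11)) + 123/j) = -6*(j/(1 + 33) + 123/j) = -6*(j/34 + 123/j) = -6*(123/j + j/34) = -738/j - 3*j/17)
o(R(-12, 6), 130)*(-11)² = (-738/130 - 3/17*130)*(-11)² = (-738*1/130 - 390/17)*121 = (-369/65 - 390/17)*121 = -31623/1105*121 = -3826383/1105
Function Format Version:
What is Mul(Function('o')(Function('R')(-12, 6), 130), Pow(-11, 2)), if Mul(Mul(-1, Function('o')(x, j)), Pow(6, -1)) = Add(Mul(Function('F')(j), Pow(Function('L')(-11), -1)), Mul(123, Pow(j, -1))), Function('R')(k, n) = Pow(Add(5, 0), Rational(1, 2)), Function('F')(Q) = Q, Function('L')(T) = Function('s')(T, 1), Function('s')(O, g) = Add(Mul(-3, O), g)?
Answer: Rational(-3826383, 1105) ≈ -3462.8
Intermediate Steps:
Function('s')(O, g) = Add(g, Mul(-3, O))
Function('L')(T) = Add(1, Mul(-3, T))
Function('R')(k, n) = Pow(5, Rational(1, 2))
Function('o')(x, j) = Add(Mul(-738, Pow(j, -1)), Mul(Rational(-3, 17), j)) (Function('o')(x, j) = Mul(-6, Add(Mul(j, Pow(Add(1, Mul(-3, -11)), -1)), Mul(123, Pow(j, -1)))) = Mul(-6, Add(Mul(j, Pow(Add(1, 33), -1)), Mul(123, Pow(j, -1)))) = Mul(-6, Add(Mul(j, Pow(34, -1)), Mul(123, Pow(j, -1)))) = Mul(-6, Add(Mul(j, Rational(1, 34)), Mul(123, Pow(j, -1)))) = Mul(-6, Add(Mul(Rational(1, 34), j), Mul(123, Pow(j, -1)))) = Mul(-6, Add(Mul(123, Pow(j, -1)), Mul(Rational(1, 34), j))) = Add(Mul(-738, Pow(j, -1)), Mul(Rational(-3, 17), j)))
Mul(Function('o')(Function('R')(-12, 6), 130), Pow(-11, 2)) = Mul(Add(Mul(-738, Pow(130, -1)), Mul(Rational(-3, 17), 130)), Pow(-11, 2)) = Mul(Add(Mul(-738, Rational(1, 130)), Rational(-390, 17)), 121) = Mul(Add(Rational(-369, 65), Rational(-390, 17)), 121) = Mul(Rational(-31623, 1105), 121) = Rational(-3826383, 1105)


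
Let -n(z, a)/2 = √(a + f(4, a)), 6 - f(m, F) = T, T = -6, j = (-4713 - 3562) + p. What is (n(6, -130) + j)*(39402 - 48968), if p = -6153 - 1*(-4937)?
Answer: 90790906 + 19132*I*√118 ≈ 9.0791e+7 + 2.0783e+5*I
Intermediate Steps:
p = -1216 (p = -6153 + 4937 = -1216)
j = -9491 (j = (-4713 - 3562) - 1216 = -8275 - 1216 = -9491)
f(m, F) = 12 (f(m, F) = 6 - 1*(-6) = 6 + 6 = 12)
n(z, a) = -2*√(12 + a) (n(z, a) = -2*√(a + 12) = -2*√(12 + a))
(n(6, -130) + j)*(39402 - 48968) = (-2*√(12 - 130) - 9491)*(39402 - 48968) = (-2*I*√118 - 9491)*(-9566) = (-9491 - 2*I*√118)*(-9566) = 90790906 + 19132*I*√118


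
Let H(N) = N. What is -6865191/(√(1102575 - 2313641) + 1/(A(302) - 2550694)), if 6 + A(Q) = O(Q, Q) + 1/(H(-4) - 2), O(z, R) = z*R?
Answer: 303928397062821/131865934499315200975 + 1495021455034305684039*I*√1211066/263731868998630401950 ≈ 2.3048e-6 + 6238.3*I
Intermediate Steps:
O(z, R) = R*z
A(Q) = -37/6 + Q² (A(Q) = -6 + (Q*Q + 1/(-4 - 2)) = -6 + (Q² + 1/(-6)) = -6 + (Q² - ⅙) = -6 + (-⅙ + Q²) = -37/6 + Q²)
-6865191/(√(1102575 - 2313641) + 1/(A(302) - 2550694)) = -6865191/(√(1102575 - 2313641) + 1/((-37/6 + 302²) - 2550694)) = -6865191/(√(-1211066) + 1/((-37/6 + 91204) - 2550694)) = -6865191/(I*√1211066 + 1/(547187/6 - 2550694)) = -6865191/(I*√1211066 + 1/(-14756977/6)) = -6865191/(I*√1211066 - 6/14756977) = -6865191/(-6/14756977 + I*√1211066)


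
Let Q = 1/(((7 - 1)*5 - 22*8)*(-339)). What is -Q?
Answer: -1/49494 ≈ -2.0204e-5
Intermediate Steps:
Q = 1/49494 (Q = 1/((6*5 - 176)*(-339)) = 1/((30 - 176)*(-339)) = 1/(-146*(-339)) = 1/49494 ≈ 2.0204e-5)
-Q = -1*1/49494 = -1/49494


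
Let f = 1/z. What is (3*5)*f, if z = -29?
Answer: -15/29 ≈ -0.51724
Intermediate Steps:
f = -1/29 (f = 1/(-29) = -1/29 ≈ -0.034483)
(3*5)*f = (3*5)*(-1/29) = 15*(-1/29) = -15/29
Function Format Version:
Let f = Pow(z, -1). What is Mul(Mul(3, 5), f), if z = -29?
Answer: Rational(-15, 29) ≈ -0.51724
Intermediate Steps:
f = Rational(-1, 29) (f = Pow(-29, -1) = Rational(-1, 29) ≈ -0.034483)
Mul(Mul(3, 5), f) = Mul(Mul(3, 5), Rational(-1, 29)) = Mul(15, Rational(-1, 29)) = Rational(-15, 29)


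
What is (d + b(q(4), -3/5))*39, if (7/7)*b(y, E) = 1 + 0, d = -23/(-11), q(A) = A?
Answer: 1326/11 ≈ 120.55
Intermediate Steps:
d = 23/11 (d = -23*(-1/11) = 23/11 ≈ 2.0909)
b(y, E) = 1 (b(y, E) = 1 + 0 = 1)
(d + b(q(4), -3/5))*39 = (23/11 + 1)*39 = (34/11)*39 = 1326/11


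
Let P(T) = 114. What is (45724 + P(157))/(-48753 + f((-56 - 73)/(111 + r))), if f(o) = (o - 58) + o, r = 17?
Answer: -2933632/3124033 ≈ -0.93905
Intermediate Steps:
f(o) = -58 + 2*o (f(o) = (-58 + o) + o = -58 + 2*o)
(45724 + P(157))/(-48753 + f((-56 - 73)/(111 + r))) = (45724 + 114)/(-48753 + (-58 + 2*((-56 - 73)/(111 + 17)))) = 45838/(-48753 + (-58 + 2*(-129/128))) = 45838/(-48753 + (-58 - 129/64)) = 45838/(-48753 - 3841/64) = 45838/(-3124033/64) = 45838*(-64/3124033) = -2933632/3124033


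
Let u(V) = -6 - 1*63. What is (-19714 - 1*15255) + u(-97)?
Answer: -35038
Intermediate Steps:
u(V) = -69 (u(V) = -6 - 63 = -69)
(-19714 - 1*15255) + u(-97) = (-19714 - 1*15255) - 69 = (-19714 - 15255) - 69 = -34969 - 69 = -35038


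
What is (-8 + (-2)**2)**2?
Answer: 16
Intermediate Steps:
(-8 + (-2)**2)**2 = (-8 + 4)**2 = (-4)**2 = 16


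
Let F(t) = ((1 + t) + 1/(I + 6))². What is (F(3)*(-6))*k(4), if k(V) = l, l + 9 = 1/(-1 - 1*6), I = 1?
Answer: 322944/343 ≈ 941.53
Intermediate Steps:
l = -64/7 (l = -9 + 1/(-1 - 1*6) = -9 + 1/(-1 - 6) = -9 + 1/(-7) = -9 - ⅐ = -64/7 ≈ -9.1429)
F(t) = (8/7 + t)² (F(t) = ((1 + t) + 1/(1 + 6))² = ((1 + t) + 1/7)² = ((1 + t) + ⅐)² = (8/7 + t)²)
k(V) = -64/7
(F(3)*(-6))*k(4) = (((8 + 7*3)²/49)*(-6))*(-64/7) = (((8 + 21)²/49)*(-6))*(-64/7) = (((1/49)*29²)*(-6))*(-64/7) = (((1/49)*841)*(-6))*(-64/7) = ((841/49)*(-6))*(-64/7) = -5046/49*(-64/7) = 322944/343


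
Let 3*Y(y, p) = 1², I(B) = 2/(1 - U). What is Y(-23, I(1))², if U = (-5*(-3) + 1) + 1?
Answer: ⅑ ≈ 0.11111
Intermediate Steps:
U = 17 (U = (15 + 1) + 1 = 16 + 1 = 17)
I(B) = -⅛ (I(B) = 2/(1 - 1*17) = 2/(1 - 17) = 2/(-16) = 2*(-1/16) = -⅛)
Y(y, p) = ⅓ (Y(y, p) = (⅓)*1² = (⅓)*1 = ⅓)
Y(-23, I(1))² = (⅓)² = ⅑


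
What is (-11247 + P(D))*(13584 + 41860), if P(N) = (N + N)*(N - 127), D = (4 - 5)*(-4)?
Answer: -678135564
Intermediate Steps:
D = 4 (D = -1*(-4) = 4)
P(N) = 2*N*(-127 + N) (P(N) = (2*N)*(-127 + N) = 2*N*(-127 + N))
(-11247 + P(D))*(13584 + 41860) = (-11247 + 2*4*(-127 + 4))*(13584 + 41860) = (-11247 + 2*4*(-123))*55444 = (-11247 - 984)*55444 = -12231*55444 = -678135564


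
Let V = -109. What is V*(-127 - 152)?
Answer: 30411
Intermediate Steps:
V*(-127 - 152) = -109*(-127 - 152) = -109*(-279) = 30411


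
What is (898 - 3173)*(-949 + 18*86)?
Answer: -1362725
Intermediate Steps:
(898 - 3173)*(-949 + 18*86) = -2275*(-949 + 1548) = -2275*599 = -1362725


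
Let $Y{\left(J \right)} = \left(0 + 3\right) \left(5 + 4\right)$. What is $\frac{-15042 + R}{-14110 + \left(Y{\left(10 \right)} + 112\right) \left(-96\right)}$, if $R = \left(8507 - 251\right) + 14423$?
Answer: $- \frac{1091}{3922} \approx -0.27817$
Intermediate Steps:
$R = 22679$ ($R = 8256 + 14423 = 22679$)
$Y{\left(J \right)} = 27$ ($Y{\left(J \right)} = 3 \cdot 9 = 27$)
$\frac{-15042 + R}{-14110 + \left(Y{\left(10 \right)} + 112\right) \left(-96\right)} = \frac{-15042 + 22679}{-14110 + \left(27 + 112\right) \left(-96\right)} = \frac{7637}{-14110 + 139 \left(-96\right)} = \frac{7637}{-14110 - 13344} = \frac{7637}{-27454} = 7637 \left(- \frac{1}{27454}\right) = - \frac{1091}{3922}$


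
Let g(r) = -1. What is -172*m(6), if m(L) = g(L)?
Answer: 172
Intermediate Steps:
m(L) = -1
-172*m(6) = -172*(-1) = 172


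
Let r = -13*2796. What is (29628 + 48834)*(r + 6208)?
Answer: -2364844680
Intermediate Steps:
r = -36348
(29628 + 48834)*(r + 6208) = (29628 + 48834)*(-36348 + 6208) = 78462*(-30140) = -2364844680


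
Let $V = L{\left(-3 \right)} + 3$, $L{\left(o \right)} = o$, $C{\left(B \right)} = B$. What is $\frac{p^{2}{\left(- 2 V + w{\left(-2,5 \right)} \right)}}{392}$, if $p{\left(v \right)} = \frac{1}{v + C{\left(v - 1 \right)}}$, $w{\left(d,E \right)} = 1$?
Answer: $\frac{1}{392} \approx 0.002551$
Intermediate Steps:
$V = 0$ ($V = -3 + 3 = 0$)
$p{\left(v \right)} = \frac{1}{-1 + 2 v}$ ($p{\left(v \right)} = \frac{1}{v + \left(v - 1\right)} = \frac{1}{v + \left(-1 + v\right)} = \frac{1}{-1 + 2 v}$)
$\frac{p^{2}{\left(- 2 V + w{\left(-2,5 \right)} \right)}}{392} = \frac{\left(\frac{1}{-1 + 2 \left(\left(-2\right) 0 + 1\right)}\right)^{2}}{392} = \left(\frac{1}{-1 + 2 \left(0 + 1\right)}\right)^{2} \cdot \frac{1}{392} = \left(\frac{1}{-1 + 2 \cdot 1}\right)^{2} \cdot \frac{1}{392} = \left(\frac{1}{-1 + 2}\right)^{2} \cdot \frac{1}{392} = \left(1^{-1}\right)^{2} \cdot \frac{1}{392} = 1^{2} \cdot \frac{1}{392} = 1 \cdot \frac{1}{392} = \frac{1}{392}$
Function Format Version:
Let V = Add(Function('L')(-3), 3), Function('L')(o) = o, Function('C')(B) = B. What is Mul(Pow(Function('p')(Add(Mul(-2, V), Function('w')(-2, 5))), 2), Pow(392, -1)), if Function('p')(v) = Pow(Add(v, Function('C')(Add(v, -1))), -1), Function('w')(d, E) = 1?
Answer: Rational(1, 392) ≈ 0.0025510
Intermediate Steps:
V = 0 (V = Add(-3, 3) = 0)
Function('p')(v) = Pow(Add(-1, Mul(2, v)), -1) (Function('p')(v) = Pow(Add(v, Add(v, -1)), -1) = Pow(Add(v, Add(-1, v)), -1) = Pow(Add(-1, Mul(2, v)), -1))
Mul(Pow(Function('p')(Add(Mul(-2, V), Function('w')(-2, 5))), 2), Pow(392, -1)) = Mul(Pow(Pow(Add(-1, Mul(2, Add(Mul(-2, 0), 1))), -1), 2), Pow(392, -1)) = Mul(Pow(Pow(Add(-1, Mul(2, Add(0, 1))), -1), 2), Rational(1, 392)) = Mul(Pow(Pow(Add(-1, Mul(2, 1)), -1), 2), Rational(1, 392)) = Mul(Pow(Pow(Add(-1, 2), -1), 2), Rational(1, 392)) = Mul(Pow(Pow(1, -1), 2), Rational(1, 392)) = Mul(Pow(1, 2), Rational(1, 392)) = Mul(1, Rational(1, 392)) = Rational(1, 392)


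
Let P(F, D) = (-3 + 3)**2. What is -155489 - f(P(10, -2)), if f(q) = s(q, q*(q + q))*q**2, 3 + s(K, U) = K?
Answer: -155489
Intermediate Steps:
s(K, U) = -3 + K
P(F, D) = 0 (P(F, D) = 0**2 = 0)
f(q) = q**2*(-3 + q) (f(q) = (-3 + q)*q**2 = q**2*(-3 + q))
-155489 - f(P(10, -2)) = -155489 - 0**2*(-3 + 0) = -155489 - 0*(-3) = -155489 - 1*0 = -155489 + 0 = -155489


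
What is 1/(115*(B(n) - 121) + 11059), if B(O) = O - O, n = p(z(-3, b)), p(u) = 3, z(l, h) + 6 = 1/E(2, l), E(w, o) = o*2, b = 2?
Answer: -1/2856 ≈ -0.00035014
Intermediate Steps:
E(w, o) = 2*o
z(l, h) = -6 + 1/(2*l)
n = 3
B(O) = 0
1/(115*(B(n) - 121) + 11059) = 1/(115*(0 - 121) + 11059) = 1/(115*(-121) + 11059) = 1/(-13915 + 11059) = 1/(-2856) = -1/2856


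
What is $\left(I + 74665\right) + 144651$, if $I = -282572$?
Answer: $-63256$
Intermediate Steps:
$\left(I + 74665\right) + 144651 = \left(-282572 + 74665\right) + 144651 = -207907 + 144651 = -63256$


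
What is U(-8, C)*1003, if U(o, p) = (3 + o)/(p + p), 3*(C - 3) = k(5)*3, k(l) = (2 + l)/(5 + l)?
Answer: -25075/37 ≈ -677.70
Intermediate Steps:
k(l) = (2 + l)/(5 + l)
C = 37/10 (C = 3 + (((2 + 5)/(5 + 5))*3)/3 = 3 + ((7/10)*3)/3 = 3 + (1/3)*(21/10) = 3 + 7/10 = 37/10 ≈ 3.7000)
U(o, p) = (3 + o)/(2*p) (U(o, p) = (3 + o)/((2*p)) = (3 + o)*(1/(2*p)) = (3 + o)/(2*p))
U(-8, C)*1003 = ((3 - 8)/(2*(37/10)))*1003 = ((1/2)*(10/37)*(-5))*1003 = -25/37*1003 = -25075/37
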